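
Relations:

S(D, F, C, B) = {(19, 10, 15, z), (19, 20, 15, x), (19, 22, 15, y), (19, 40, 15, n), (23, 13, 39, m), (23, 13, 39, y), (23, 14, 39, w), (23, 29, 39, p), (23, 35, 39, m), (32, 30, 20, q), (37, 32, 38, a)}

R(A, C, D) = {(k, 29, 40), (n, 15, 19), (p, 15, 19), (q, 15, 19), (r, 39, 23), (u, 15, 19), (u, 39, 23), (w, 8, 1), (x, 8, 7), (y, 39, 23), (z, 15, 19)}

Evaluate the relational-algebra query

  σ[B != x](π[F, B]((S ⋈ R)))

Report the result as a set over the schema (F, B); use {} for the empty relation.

{(10, z), (13, m), (13, y), (14, w), (22, y), (29, p), (35, m), (40, n)}

Joining S and R on D, C yields {(19, 10, 15, z, n), (19, 10, 15, z, p), (19, 10, 15, z, q), (19, 10, 15, z, u), (19, 10, 15, z, z), (19, 20, 15, x, n), (19, 20, 15, x, p), (19, 20, 15, x, q), (19, 20, 15, x, u), (19, 20, 15, x, z), (19, 22, 15, y, n), (19, 22, 15, y, p), (19, 22, 15, y, q), (19, 22, 15, y, u), (19, 22, 15, y, z), (19, 40, 15, n, n), (19, 40, 15, n, p), (19, 40, 15, n, q), (19, 40, 15, n, u), (19, 40, 15, n, z), (23, 13, 39, m, r), (23, 13, 39, m, u), (23, 13, 39, m, y), (23, 13, 39, y, r), (23, 13, 39, y, u), (23, 13, 39, y, y), (23, 14, 39, w, r), (23, 14, 39, w, u), (23, 14, 39, w, y), (23, 29, 39, p, r), (23, 29, 39, p, u), (23, 29, 39, p, y), (23, 35, 39, m, r), (23, 35, 39, m, u), (23, 35, 39, m, y)}.
π[F, B]: project onto (F, B) (26 duplicate(s) eliminated) → {(10, z), (13, m), (13, y), (14, w), (20, x), (22, y), (29, p), (35, m), (40, n)}
Apply σ_{B != x}; surviving tuples: {(10, z), (13, m), (13, y), (14, w), (22, y), (29, p), (35, m), (40, n)}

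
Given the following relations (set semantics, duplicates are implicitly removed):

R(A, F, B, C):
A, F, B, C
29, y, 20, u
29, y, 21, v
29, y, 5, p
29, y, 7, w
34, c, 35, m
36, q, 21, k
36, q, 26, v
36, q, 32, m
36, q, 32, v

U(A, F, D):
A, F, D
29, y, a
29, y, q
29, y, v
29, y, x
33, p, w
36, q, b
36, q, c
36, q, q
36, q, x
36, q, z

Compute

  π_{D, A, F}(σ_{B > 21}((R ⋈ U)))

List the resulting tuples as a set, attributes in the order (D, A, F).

R ⋈ U (natural join on A, F): {(29, y, 20, u, a), (29, y, 20, u, q), (29, y, 20, u, v), (29, y, 20, u, x), (29, y, 21, v, a), (29, y, 21, v, q), (29, y, 21, v, v), (29, y, 21, v, x), (29, y, 5, p, a), (29, y, 5, p, q), (29, y, 5, p, v), (29, y, 5, p, x), (29, y, 7, w, a), (29, y, 7, w, q), (29, y, 7, w, v), (29, y, 7, w, x), (36, q, 21, k, b), (36, q, 21, k, c), (36, q, 21, k, q), (36, q, 21, k, x), (36, q, 21, k, z), (36, q, 26, v, b), (36, q, 26, v, c), (36, q, 26, v, q), (36, q, 26, v, x), (36, q, 26, v, z), (36, q, 32, m, b), (36, q, 32, m, c), (36, q, 32, m, q), (36, q, 32, m, x), (36, q, 32, m, z), (36, q, 32, v, b), (36, q, 32, v, c), (36, q, 32, v, q), (36, q, 32, v, x), (36, q, 32, v, z)}
Apply σ_{B > 21}; surviving tuples: {(36, q, 26, v, b), (36, q, 26, v, c), (36, q, 26, v, q), (36, q, 26, v, x), (36, q, 26, v, z), (36, q, 32, m, b), (36, q, 32, m, c), (36, q, 32, m, q), (36, q, 32, m, x), (36, q, 32, m, z), (36, q, 32, v, b), (36, q, 32, v, c), (36, q, 32, v, q), (36, q, 32, v, x), (36, q, 32, v, z)}
Keep only column(s) D, A, F (10 duplicate(s) eliminated): {(b, 36, q), (c, 36, q), (q, 36, q), (x, 36, q), (z, 36, q)}

{(b, 36, q), (c, 36, q), (q, 36, q), (x, 36, q), (z, 36, q)}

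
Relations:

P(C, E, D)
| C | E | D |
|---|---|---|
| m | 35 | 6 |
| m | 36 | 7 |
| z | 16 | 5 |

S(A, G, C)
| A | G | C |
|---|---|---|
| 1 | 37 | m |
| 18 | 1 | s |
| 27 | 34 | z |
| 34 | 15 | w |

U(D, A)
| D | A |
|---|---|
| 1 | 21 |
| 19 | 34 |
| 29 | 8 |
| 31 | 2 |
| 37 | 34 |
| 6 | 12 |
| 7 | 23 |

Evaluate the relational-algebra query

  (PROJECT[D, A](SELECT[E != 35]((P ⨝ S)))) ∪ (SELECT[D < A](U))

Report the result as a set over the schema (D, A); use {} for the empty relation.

{(1, 21), (19, 34), (5, 27), (6, 12), (7, 1), (7, 23)}

P ⋈ S (natural join on C): {(m, 35, 6, 1, 37), (m, 36, 7, 1, 37), (z, 16, 5, 27, 34)}
Apply σ_{E != 35}; surviving tuples: {(m, 36, 7, 1, 37), (z, 16, 5, 27, 34)}
π[D, A]: project onto (D, A) → {(5, 27), (7, 1)}
Apply σ_{D < A}; surviving tuples: {(1, 21), (19, 34), (6, 12), (7, 23)}
Taking the union: {(1, 21), (19, 34), (5, 27), (6, 12), (7, 1), (7, 23)}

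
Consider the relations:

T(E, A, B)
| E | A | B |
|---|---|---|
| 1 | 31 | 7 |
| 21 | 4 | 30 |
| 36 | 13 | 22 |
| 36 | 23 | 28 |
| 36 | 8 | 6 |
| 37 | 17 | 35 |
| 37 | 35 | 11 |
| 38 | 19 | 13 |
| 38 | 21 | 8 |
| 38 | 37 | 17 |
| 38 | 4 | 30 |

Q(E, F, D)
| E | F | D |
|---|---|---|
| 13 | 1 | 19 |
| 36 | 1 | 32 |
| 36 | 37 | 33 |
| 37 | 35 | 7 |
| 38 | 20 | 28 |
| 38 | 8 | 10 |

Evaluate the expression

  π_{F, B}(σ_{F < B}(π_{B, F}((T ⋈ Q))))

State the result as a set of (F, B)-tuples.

Natural join on E: {(36, 13, 22, 1, 32), (36, 13, 22, 37, 33), (36, 23, 28, 1, 32), (36, 23, 28, 37, 33), (36, 8, 6, 1, 32), (36, 8, 6, 37, 33), (37, 17, 35, 35, 7), (37, 35, 11, 35, 7), (38, 19, 13, 20, 28), (38, 19, 13, 8, 10), (38, 21, 8, 20, 28), (38, 21, 8, 8, 10), (38, 37, 17, 20, 28), (38, 37, 17, 8, 10), (38, 4, 30, 20, 28), (38, 4, 30, 8, 10)}
π[B, F]: project onto (B, F) → {(11, 35), (13, 20), (13, 8), (17, 20), (17, 8), (22, 1), (22, 37), (28, 1), (28, 37), (30, 20), (30, 8), (35, 35), (6, 1), (6, 37), (8, 20), (8, 8)}
σ[F < B]: keep tuples satisfying F < B → {(13, 8), (17, 8), (22, 1), (28, 1), (30, 20), (30, 8), (6, 1)}
π[F, B]: project onto (F, B) → {(1, 22), (1, 28), (1, 6), (20, 30), (8, 13), (8, 17), (8, 30)}

{(1, 22), (1, 28), (1, 6), (20, 30), (8, 13), (8, 17), (8, 30)}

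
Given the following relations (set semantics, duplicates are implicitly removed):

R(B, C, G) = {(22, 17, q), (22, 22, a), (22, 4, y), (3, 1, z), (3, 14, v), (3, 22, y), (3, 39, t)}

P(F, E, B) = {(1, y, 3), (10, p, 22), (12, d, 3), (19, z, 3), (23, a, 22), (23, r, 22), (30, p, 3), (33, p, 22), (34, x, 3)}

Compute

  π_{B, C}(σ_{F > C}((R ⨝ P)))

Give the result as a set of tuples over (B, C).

{(22, 17), (22, 22), (22, 4), (3, 1), (3, 14), (3, 22)}

Natural join on B: {(22, 17, q, 10, p), (22, 17, q, 23, a), (22, 17, q, 23, r), (22, 17, q, 33, p), (22, 22, a, 10, p), (22, 22, a, 23, a), (22, 22, a, 23, r), (22, 22, a, 33, p), (22, 4, y, 10, p), (22, 4, y, 23, a), (22, 4, y, 23, r), (22, 4, y, 33, p), (3, 1, z, 1, y), (3, 1, z, 12, d), (3, 1, z, 19, z), (3, 1, z, 30, p), (3, 1, z, 34, x), (3, 14, v, 1, y), (3, 14, v, 12, d), (3, 14, v, 19, z), (3, 14, v, 30, p), (3, 14, v, 34, x), (3, 22, y, 1, y), (3, 22, y, 12, d), (3, 22, y, 19, z), (3, 22, y, 30, p), (3, 22, y, 34, x), (3, 39, t, 1, y), (3, 39, t, 12, d), (3, 39, t, 19, z), (3, 39, t, 30, p), (3, 39, t, 34, x)}
σ[F > C]: keep tuples satisfying F > C → {(22, 17, q, 23, a), (22, 17, q, 23, r), (22, 17, q, 33, p), (22, 22, a, 23, a), (22, 22, a, 23, r), (22, 22, a, 33, p), (22, 4, y, 10, p), (22, 4, y, 23, a), (22, 4, y, 23, r), (22, 4, y, 33, p), (3, 1, z, 12, d), (3, 1, z, 19, z), (3, 1, z, 30, p), (3, 1, z, 34, x), (3, 14, v, 19, z), (3, 14, v, 30, p), (3, 14, v, 34, x), (3, 22, y, 30, p), (3, 22, y, 34, x)}
π_{B, C} gives {(22, 17), (22, 22), (22, 4), (3, 1), (3, 14), (3, 22)} (13 duplicate(s) eliminated).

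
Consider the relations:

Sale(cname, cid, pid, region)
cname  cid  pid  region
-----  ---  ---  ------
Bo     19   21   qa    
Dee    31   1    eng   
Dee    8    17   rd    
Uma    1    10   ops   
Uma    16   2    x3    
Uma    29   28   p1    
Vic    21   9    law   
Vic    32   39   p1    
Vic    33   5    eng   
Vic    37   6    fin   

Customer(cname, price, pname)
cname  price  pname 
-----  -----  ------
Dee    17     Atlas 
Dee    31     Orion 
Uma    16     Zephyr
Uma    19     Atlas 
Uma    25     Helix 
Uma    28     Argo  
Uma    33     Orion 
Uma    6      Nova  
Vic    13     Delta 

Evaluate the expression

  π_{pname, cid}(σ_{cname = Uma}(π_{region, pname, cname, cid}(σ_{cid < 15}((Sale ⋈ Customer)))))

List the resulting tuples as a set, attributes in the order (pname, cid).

Natural join on cname: {(Dee, 31, 1, eng, 17, Atlas), (Dee, 31, 1, eng, 31, Orion), (Dee, 8, 17, rd, 17, Atlas), (Dee, 8, 17, rd, 31, Orion), (Uma, 1, 10, ops, 16, Zephyr), (Uma, 1, 10, ops, 19, Atlas), (Uma, 1, 10, ops, 25, Helix), (Uma, 1, 10, ops, 28, Argo), (Uma, 1, 10, ops, 33, Orion), (Uma, 1, 10, ops, 6, Nova), (Uma, 16, 2, x3, 16, Zephyr), (Uma, 16, 2, x3, 19, Atlas), (Uma, 16, 2, x3, 25, Helix), (Uma, 16, 2, x3, 28, Argo), (Uma, 16, 2, x3, 33, Orion), (Uma, 16, 2, x3, 6, Nova), (Uma, 29, 28, p1, 16, Zephyr), (Uma, 29, 28, p1, 19, Atlas), (Uma, 29, 28, p1, 25, Helix), (Uma, 29, 28, p1, 28, Argo), (Uma, 29, 28, p1, 33, Orion), (Uma, 29, 28, p1, 6, Nova), (Vic, 21, 9, law, 13, Delta), (Vic, 32, 39, p1, 13, Delta), (Vic, 33, 5, eng, 13, Delta), (Vic, 37, 6, fin, 13, Delta)}
Filtering on cid < 15 leaves {(Dee, 8, 17, rd, 17, Atlas), (Dee, 8, 17, rd, 31, Orion), (Uma, 1, 10, ops, 16, Zephyr), (Uma, 1, 10, ops, 19, Atlas), (Uma, 1, 10, ops, 25, Helix), (Uma, 1, 10, ops, 28, Argo), (Uma, 1, 10, ops, 33, Orion), (Uma, 1, 10, ops, 6, Nova)}.
Projecting to region, pname, cname, cid: {(ops, Argo, Uma, 1), (ops, Atlas, Uma, 1), (ops, Helix, Uma, 1), (ops, Nova, Uma, 1), (ops, Orion, Uma, 1), (ops, Zephyr, Uma, 1), (rd, Atlas, Dee, 8), (rd, Orion, Dee, 8)}
Filtering on cname = Uma leaves {(ops, Argo, Uma, 1), (ops, Atlas, Uma, 1), (ops, Helix, Uma, 1), (ops, Nova, Uma, 1), (ops, Orion, Uma, 1), (ops, Zephyr, Uma, 1)}.
Projecting to pname, cid: {(Argo, 1), (Atlas, 1), (Helix, 1), (Nova, 1), (Orion, 1), (Zephyr, 1)}

{(Argo, 1), (Atlas, 1), (Helix, 1), (Nova, 1), (Orion, 1), (Zephyr, 1)}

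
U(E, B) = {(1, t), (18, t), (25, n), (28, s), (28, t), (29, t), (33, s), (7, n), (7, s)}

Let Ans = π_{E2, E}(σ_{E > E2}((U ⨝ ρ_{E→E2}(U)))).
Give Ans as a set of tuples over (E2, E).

ρ[E→E2]: schema becomes (E2, B); tuples unchanged.
Joining U and ρ_{E→E2}(U) on B yields {(1, t, 1), (1, t, 18), (1, t, 28), (1, t, 29), (18, t, 1), (18, t, 18), (18, t, 28), (18, t, 29), (25, n, 25), (25, n, 7), (28, s, 28), (28, s, 33), (28, s, 7), (28, t, 1), (28, t, 18), (28, t, 28), (28, t, 29), (29, t, 1), (29, t, 18), (29, t, 28), (29, t, 29), (33, s, 28), (33, s, 33), (33, s, 7), (7, n, 25), (7, n, 7), (7, s, 28), (7, s, 33), (7, s, 7)}.
Selection E > E2: {(18, t, 1), (25, n, 7), (28, s, 7), (28, t, 1), (28, t, 18), (29, t, 1), (29, t, 18), (29, t, 28), (33, s, 28), (33, s, 7)}
Keep only column(s) E2, E: {(1, 18), (1, 28), (1, 29), (18, 28), (18, 29), (28, 29), (28, 33), (7, 25), (7, 28), (7, 33)}

{(1, 18), (1, 28), (1, 29), (18, 28), (18, 29), (28, 29), (28, 33), (7, 25), (7, 28), (7, 33)}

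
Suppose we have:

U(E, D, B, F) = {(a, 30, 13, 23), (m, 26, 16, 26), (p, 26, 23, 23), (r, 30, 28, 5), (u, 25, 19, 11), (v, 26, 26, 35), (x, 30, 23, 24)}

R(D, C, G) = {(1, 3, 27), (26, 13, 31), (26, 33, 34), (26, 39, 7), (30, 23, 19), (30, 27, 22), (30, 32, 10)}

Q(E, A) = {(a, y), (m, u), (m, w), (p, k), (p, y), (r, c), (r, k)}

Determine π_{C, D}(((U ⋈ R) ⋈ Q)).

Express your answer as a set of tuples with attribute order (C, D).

{(13, 26), (23, 30), (27, 30), (32, 30), (33, 26), (39, 26)}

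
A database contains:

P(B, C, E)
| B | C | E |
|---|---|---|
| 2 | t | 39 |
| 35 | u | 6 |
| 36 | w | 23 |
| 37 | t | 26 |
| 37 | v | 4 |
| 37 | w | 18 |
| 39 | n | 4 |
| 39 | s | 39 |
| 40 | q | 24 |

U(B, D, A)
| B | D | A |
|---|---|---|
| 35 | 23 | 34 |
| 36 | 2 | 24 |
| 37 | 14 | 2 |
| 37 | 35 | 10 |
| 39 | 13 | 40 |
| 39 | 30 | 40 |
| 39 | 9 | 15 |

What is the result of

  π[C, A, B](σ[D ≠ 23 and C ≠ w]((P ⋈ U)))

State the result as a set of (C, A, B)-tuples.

Natural join on B: {(35, u, 6, 23, 34), (36, w, 23, 2, 24), (37, t, 26, 14, 2), (37, t, 26, 35, 10), (37, v, 4, 14, 2), (37, v, 4, 35, 10), (37, w, 18, 14, 2), (37, w, 18, 35, 10), (39, n, 4, 13, 40), (39, n, 4, 30, 40), (39, n, 4, 9, 15), (39, s, 39, 13, 40), (39, s, 39, 30, 40), (39, s, 39, 9, 15)}
Selection D ≠ 23 and C ≠ w: {(37, t, 26, 14, 2), (37, t, 26, 35, 10), (37, v, 4, 14, 2), (37, v, 4, 35, 10), (39, n, 4, 13, 40), (39, n, 4, 30, 40), (39, n, 4, 9, 15), (39, s, 39, 13, 40), (39, s, 39, 30, 40), (39, s, 39, 9, 15)}
π[C, A, B]: project onto (C, A, B) (2 duplicate(s) eliminated) → {(n, 15, 39), (n, 40, 39), (s, 15, 39), (s, 40, 39), (t, 10, 37), (t, 2, 37), (v, 10, 37), (v, 2, 37)}

{(n, 15, 39), (n, 40, 39), (s, 15, 39), (s, 40, 39), (t, 10, 37), (t, 2, 37), (v, 10, 37), (v, 2, 37)}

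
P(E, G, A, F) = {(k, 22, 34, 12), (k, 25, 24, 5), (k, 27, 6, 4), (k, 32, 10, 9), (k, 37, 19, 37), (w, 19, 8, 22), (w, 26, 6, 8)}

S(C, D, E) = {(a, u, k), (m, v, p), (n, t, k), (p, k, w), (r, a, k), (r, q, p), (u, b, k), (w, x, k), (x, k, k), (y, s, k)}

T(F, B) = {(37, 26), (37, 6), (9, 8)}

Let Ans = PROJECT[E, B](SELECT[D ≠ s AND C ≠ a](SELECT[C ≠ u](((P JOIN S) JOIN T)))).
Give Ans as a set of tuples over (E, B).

{(k, 26), (k, 6), (k, 8)}

P ⋈ S (natural join on E): {(k, 22, 34, 12, a, u), (k, 22, 34, 12, n, t), (k, 22, 34, 12, r, a), (k, 22, 34, 12, u, b), (k, 22, 34, 12, w, x), (k, 22, 34, 12, x, k), (k, 22, 34, 12, y, s), (k, 25, 24, 5, a, u), (k, 25, 24, 5, n, t), (k, 25, 24, 5, r, a), (k, 25, 24, 5, u, b), (k, 25, 24, 5, w, x), (k, 25, 24, 5, x, k), (k, 25, 24, 5, y, s), (k, 27, 6, 4, a, u), (k, 27, 6, 4, n, t), (k, 27, 6, 4, r, a), (k, 27, 6, 4, u, b), (k, 27, 6, 4, w, x), (k, 27, 6, 4, x, k), (k, 27, 6, 4, y, s), (k, 32, 10, 9, a, u), (k, 32, 10, 9, n, t), (k, 32, 10, 9, r, a), (k, 32, 10, 9, u, b), (k, 32, 10, 9, w, x), (k, 32, 10, 9, x, k), (k, 32, 10, 9, y, s), (k, 37, 19, 37, a, u), (k, 37, 19, 37, n, t), (k, 37, 19, 37, r, a), (k, 37, 19, 37, u, b), (k, 37, 19, 37, w, x), (k, 37, 19, 37, x, k), (k, 37, 19, 37, y, s), (w, 19, 8, 22, p, k), (w, 26, 6, 8, p, k)}
(P JOIN S) ⋈ T (natural join on F): {(k, 32, 10, 9, a, u, 8), (k, 32, 10, 9, n, t, 8), (k, 32, 10, 9, r, a, 8), (k, 32, 10, 9, u, b, 8), (k, 32, 10, 9, w, x, 8), (k, 32, 10, 9, x, k, 8), (k, 32, 10, 9, y, s, 8), (k, 37, 19, 37, a, u, 26), (k, 37, 19, 37, a, u, 6), (k, 37, 19, 37, n, t, 26), (k, 37, 19, 37, n, t, 6), (k, 37, 19, 37, r, a, 26), (k, 37, 19, 37, r, a, 6), (k, 37, 19, 37, u, b, 26), (k, 37, 19, 37, u, b, 6), (k, 37, 19, 37, w, x, 26), (k, 37, 19, 37, w, x, 6), (k, 37, 19, 37, x, k, 26), (k, 37, 19, 37, x, k, 6), (k, 37, 19, 37, y, s, 26), (k, 37, 19, 37, y, s, 6)}
Filtering on C ≠ u leaves {(k, 32, 10, 9, a, u, 8), (k, 32, 10, 9, n, t, 8), (k, 32, 10, 9, r, a, 8), (k, 32, 10, 9, w, x, 8), (k, 32, 10, 9, x, k, 8), (k, 32, 10, 9, y, s, 8), (k, 37, 19, 37, a, u, 26), (k, 37, 19, 37, a, u, 6), (k, 37, 19, 37, n, t, 26), (k, 37, 19, 37, n, t, 6), (k, 37, 19, 37, r, a, 26), (k, 37, 19, 37, r, a, 6), (k, 37, 19, 37, w, x, 26), (k, 37, 19, 37, w, x, 6), (k, 37, 19, 37, x, k, 26), (k, 37, 19, 37, x, k, 6), (k, 37, 19, 37, y, s, 26), (k, 37, 19, 37, y, s, 6)}.
Filtering on D ≠ s AND C ≠ a leaves {(k, 32, 10, 9, n, t, 8), (k, 32, 10, 9, r, a, 8), (k, 32, 10, 9, w, x, 8), (k, 32, 10, 9, x, k, 8), (k, 37, 19, 37, n, t, 26), (k, 37, 19, 37, n, t, 6), (k, 37, 19, 37, r, a, 26), (k, 37, 19, 37, r, a, 6), (k, 37, 19, 37, w, x, 26), (k, 37, 19, 37, w, x, 6), (k, 37, 19, 37, x, k, 26), (k, 37, 19, 37, x, k, 6)}.
Keep only column(s) E, B (9 duplicate(s) eliminated): {(k, 26), (k, 6), (k, 8)}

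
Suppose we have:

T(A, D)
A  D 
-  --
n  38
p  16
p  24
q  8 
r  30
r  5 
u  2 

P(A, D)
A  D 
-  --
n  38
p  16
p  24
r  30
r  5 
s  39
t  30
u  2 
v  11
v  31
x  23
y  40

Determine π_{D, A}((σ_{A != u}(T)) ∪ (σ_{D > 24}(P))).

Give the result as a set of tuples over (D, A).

{(16, p), (24, p), (30, r), (30, t), (31, v), (38, n), (39, s), (40, y), (5, r), (8, q)}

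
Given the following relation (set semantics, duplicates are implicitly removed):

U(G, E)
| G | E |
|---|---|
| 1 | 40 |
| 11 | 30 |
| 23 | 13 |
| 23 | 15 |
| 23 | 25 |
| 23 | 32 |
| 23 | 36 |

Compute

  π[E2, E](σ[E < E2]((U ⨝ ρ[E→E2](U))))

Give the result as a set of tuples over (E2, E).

{(15, 13), (25, 13), (25, 15), (32, 13), (32, 15), (32, 25), (36, 13), (36, 15), (36, 25), (36, 32)}

ρ[E→E2]: schema becomes (G, E2); tuples unchanged.
Joining U and ρ[E→E2](U) on G yields {(1, 40, 40), (11, 30, 30), (23, 13, 13), (23, 13, 15), (23, 13, 25), (23, 13, 32), (23, 13, 36), (23, 15, 13), (23, 15, 15), (23, 15, 25), (23, 15, 32), (23, 15, 36), (23, 25, 13), (23, 25, 15), (23, 25, 25), (23, 25, 32), (23, 25, 36), (23, 32, 13), (23, 32, 15), (23, 32, 25), (23, 32, 32), (23, 32, 36), (23, 36, 13), (23, 36, 15), (23, 36, 25), (23, 36, 32), (23, 36, 36)}.
Apply σ_{E < E2}; surviving tuples: {(23, 13, 15), (23, 13, 25), (23, 13, 32), (23, 13, 36), (23, 15, 25), (23, 15, 32), (23, 15, 36), (23, 25, 32), (23, 25, 36), (23, 32, 36)}
Keep only column(s) E2, E: {(15, 13), (25, 13), (25, 15), (32, 13), (32, 15), (32, 25), (36, 13), (36, 15), (36, 25), (36, 32)}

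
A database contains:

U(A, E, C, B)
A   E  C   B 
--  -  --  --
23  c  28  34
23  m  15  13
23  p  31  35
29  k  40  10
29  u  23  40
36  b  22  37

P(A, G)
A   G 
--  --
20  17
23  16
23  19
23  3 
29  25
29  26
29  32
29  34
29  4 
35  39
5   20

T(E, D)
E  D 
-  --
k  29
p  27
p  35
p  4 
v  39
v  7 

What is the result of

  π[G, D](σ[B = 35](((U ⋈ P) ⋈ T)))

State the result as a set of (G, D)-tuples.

{(16, 27), (16, 35), (16, 4), (19, 27), (19, 35), (19, 4), (3, 27), (3, 35), (3, 4)}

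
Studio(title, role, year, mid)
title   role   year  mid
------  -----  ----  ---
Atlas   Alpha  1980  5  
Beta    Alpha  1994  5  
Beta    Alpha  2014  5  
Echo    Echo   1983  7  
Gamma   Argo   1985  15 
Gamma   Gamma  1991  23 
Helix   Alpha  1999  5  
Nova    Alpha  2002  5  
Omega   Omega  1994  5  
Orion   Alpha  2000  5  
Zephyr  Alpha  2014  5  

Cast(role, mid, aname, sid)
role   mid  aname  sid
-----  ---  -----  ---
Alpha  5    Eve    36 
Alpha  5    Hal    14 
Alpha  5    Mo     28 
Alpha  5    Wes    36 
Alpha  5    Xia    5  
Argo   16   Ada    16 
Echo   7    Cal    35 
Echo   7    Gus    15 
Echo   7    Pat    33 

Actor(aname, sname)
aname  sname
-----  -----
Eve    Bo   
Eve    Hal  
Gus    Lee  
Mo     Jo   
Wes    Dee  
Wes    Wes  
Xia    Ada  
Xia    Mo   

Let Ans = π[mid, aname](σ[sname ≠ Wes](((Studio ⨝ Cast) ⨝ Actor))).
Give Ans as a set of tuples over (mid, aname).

{(5, Eve), (5, Mo), (5, Wes), (5, Xia), (7, Gus)}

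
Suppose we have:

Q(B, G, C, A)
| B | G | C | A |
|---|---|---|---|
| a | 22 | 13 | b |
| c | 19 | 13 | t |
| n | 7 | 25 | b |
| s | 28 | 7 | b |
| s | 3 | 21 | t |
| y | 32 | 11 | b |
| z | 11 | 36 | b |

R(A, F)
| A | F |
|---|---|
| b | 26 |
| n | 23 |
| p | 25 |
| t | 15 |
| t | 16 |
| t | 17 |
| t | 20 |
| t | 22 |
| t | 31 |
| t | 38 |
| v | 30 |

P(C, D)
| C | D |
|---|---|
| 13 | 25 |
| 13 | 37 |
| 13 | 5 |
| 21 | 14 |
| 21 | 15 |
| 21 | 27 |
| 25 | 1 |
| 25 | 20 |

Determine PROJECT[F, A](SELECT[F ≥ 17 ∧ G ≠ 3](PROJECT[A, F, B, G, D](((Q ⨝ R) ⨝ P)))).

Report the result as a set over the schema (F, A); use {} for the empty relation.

Natural join on A: {(a, 22, 13, b, 26), (c, 19, 13, t, 15), (c, 19, 13, t, 16), (c, 19, 13, t, 17), (c, 19, 13, t, 20), (c, 19, 13, t, 22), (c, 19, 13, t, 31), (c, 19, 13, t, 38), (n, 7, 25, b, 26), (s, 28, 7, b, 26), (s, 3, 21, t, 15), (s, 3, 21, t, 16), (s, 3, 21, t, 17), (s, 3, 21, t, 20), (s, 3, 21, t, 22), (s, 3, 21, t, 31), (s, 3, 21, t, 38), (y, 32, 11, b, 26), (z, 11, 36, b, 26)}
Natural join on C: {(a, 22, 13, b, 26, 25), (a, 22, 13, b, 26, 37), (a, 22, 13, b, 26, 5), (c, 19, 13, t, 15, 25), (c, 19, 13, t, 15, 37), (c, 19, 13, t, 15, 5), (c, 19, 13, t, 16, 25), (c, 19, 13, t, 16, 37), (c, 19, 13, t, 16, 5), (c, 19, 13, t, 17, 25), (c, 19, 13, t, 17, 37), (c, 19, 13, t, 17, 5), (c, 19, 13, t, 20, 25), (c, 19, 13, t, 20, 37), (c, 19, 13, t, 20, 5), (c, 19, 13, t, 22, 25), (c, 19, 13, t, 22, 37), (c, 19, 13, t, 22, 5), (c, 19, 13, t, 31, 25), (c, 19, 13, t, 31, 37), (c, 19, 13, t, 31, 5), (c, 19, 13, t, 38, 25), (c, 19, 13, t, 38, 37), (c, 19, 13, t, 38, 5), (n, 7, 25, b, 26, 1), (n, 7, 25, b, 26, 20), (s, 3, 21, t, 15, 14), (s, 3, 21, t, 15, 15), (s, 3, 21, t, 15, 27), (s, 3, 21, t, 16, 14), (s, 3, 21, t, 16, 15), (s, 3, 21, t, 16, 27), (s, 3, 21, t, 17, 14), (s, 3, 21, t, 17, 15), (s, 3, 21, t, 17, 27), (s, 3, 21, t, 20, 14), (s, 3, 21, t, 20, 15), (s, 3, 21, t, 20, 27), (s, 3, 21, t, 22, 14), (s, 3, 21, t, 22, 15), (s, 3, 21, t, 22, 27), (s, 3, 21, t, 31, 14), (s, 3, 21, t, 31, 15), (s, 3, 21, t, 31, 27), (s, 3, 21, t, 38, 14), (s, 3, 21, t, 38, 15), (s, 3, 21, t, 38, 27)}
π[A, F, B, G, D]: project onto (A, F, B, G, D) → {(b, 26, a, 22, 25), (b, 26, a, 22, 37), (b, 26, a, 22, 5), (b, 26, n, 7, 1), (b, 26, n, 7, 20), (t, 15, c, 19, 25), (t, 15, c, 19, 37), (t, 15, c, 19, 5), (t, 15, s, 3, 14), (t, 15, s, 3, 15), (t, 15, s, 3, 27), (t, 16, c, 19, 25), (t, 16, c, 19, 37), (t, 16, c, 19, 5), (t, 16, s, 3, 14), (t, 16, s, 3, 15), (t, 16, s, 3, 27), (t, 17, c, 19, 25), (t, 17, c, 19, 37), (t, 17, c, 19, 5), (t, 17, s, 3, 14), (t, 17, s, 3, 15), (t, 17, s, 3, 27), (t, 20, c, 19, 25), (t, 20, c, 19, 37), (t, 20, c, 19, 5), (t, 20, s, 3, 14), (t, 20, s, 3, 15), (t, 20, s, 3, 27), (t, 22, c, 19, 25), (t, 22, c, 19, 37), (t, 22, c, 19, 5), (t, 22, s, 3, 14), (t, 22, s, 3, 15), (t, 22, s, 3, 27), (t, 31, c, 19, 25), (t, 31, c, 19, 37), (t, 31, c, 19, 5), (t, 31, s, 3, 14), (t, 31, s, 3, 15), (t, 31, s, 3, 27), (t, 38, c, 19, 25), (t, 38, c, 19, 37), (t, 38, c, 19, 5), (t, 38, s, 3, 14), (t, 38, s, 3, 15), (t, 38, s, 3, 27)}
Apply σ_{F ≥ 17 ∧ G ≠ 3}; surviving tuples: {(b, 26, a, 22, 25), (b, 26, a, 22, 37), (b, 26, a, 22, 5), (b, 26, n, 7, 1), (b, 26, n, 7, 20), (t, 17, c, 19, 25), (t, 17, c, 19, 37), (t, 17, c, 19, 5), (t, 20, c, 19, 25), (t, 20, c, 19, 37), (t, 20, c, 19, 5), (t, 22, c, 19, 25), (t, 22, c, 19, 37), (t, 22, c, 19, 5), (t, 31, c, 19, 25), (t, 31, c, 19, 37), (t, 31, c, 19, 5), (t, 38, c, 19, 25), (t, 38, c, 19, 37), (t, 38, c, 19, 5)}
π[F, A]: project onto (F, A) (14 duplicate(s) eliminated) → {(17, t), (20, t), (22, t), (26, b), (31, t), (38, t)}

{(17, t), (20, t), (22, t), (26, b), (31, t), (38, t)}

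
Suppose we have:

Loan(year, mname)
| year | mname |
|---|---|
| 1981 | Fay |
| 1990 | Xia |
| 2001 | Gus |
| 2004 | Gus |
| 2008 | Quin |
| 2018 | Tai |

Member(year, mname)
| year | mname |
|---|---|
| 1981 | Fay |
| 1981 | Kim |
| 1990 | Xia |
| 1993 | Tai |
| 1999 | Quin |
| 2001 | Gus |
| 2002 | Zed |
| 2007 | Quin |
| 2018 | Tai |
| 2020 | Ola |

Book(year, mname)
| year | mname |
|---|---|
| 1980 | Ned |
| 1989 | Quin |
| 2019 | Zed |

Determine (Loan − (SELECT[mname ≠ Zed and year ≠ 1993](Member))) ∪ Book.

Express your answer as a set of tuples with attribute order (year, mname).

Filtering on mname ≠ Zed and year ≠ 1993 leaves {(1981, Fay), (1981, Kim), (1990, Xia), (1999, Quin), (2001, Gus), (2007, Quin), (2018, Tai), (2020, Ola)}.
Difference: {(1981, Fay), (1990, Xia), (2001, Gus), (2004, Gus), (2008, Quin), (2018, Tai)} with {(1981, Fay), (1981, Kim), (1990, Xia), (1999, Quin), (2001, Gus), (2007, Quin), (2018, Tai), (2020, Ola)} → {(2004, Gus), (2008, Quin)}
Union: {(2004, Gus), (2008, Quin)} with {(1980, Ned), (1989, Quin), (2019, Zed)} → {(1980, Ned), (1989, Quin), (2004, Gus), (2008, Quin), (2019, Zed)}

{(1980, Ned), (1989, Quin), (2004, Gus), (2008, Quin), (2019, Zed)}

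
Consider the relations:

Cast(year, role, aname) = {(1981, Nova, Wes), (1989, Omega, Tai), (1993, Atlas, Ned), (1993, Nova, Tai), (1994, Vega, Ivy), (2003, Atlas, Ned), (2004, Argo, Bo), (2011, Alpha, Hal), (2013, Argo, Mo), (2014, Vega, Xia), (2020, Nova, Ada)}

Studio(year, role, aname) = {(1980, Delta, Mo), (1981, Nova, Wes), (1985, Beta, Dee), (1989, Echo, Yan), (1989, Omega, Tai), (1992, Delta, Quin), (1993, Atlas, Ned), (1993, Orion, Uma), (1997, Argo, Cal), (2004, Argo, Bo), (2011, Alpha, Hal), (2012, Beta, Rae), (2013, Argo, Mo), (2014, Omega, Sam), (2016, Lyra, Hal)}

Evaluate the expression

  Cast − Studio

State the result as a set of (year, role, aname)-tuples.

{(1993, Nova, Tai), (1994, Vega, Ivy), (2003, Atlas, Ned), (2014, Vega, Xia), (2020, Nova, Ada)}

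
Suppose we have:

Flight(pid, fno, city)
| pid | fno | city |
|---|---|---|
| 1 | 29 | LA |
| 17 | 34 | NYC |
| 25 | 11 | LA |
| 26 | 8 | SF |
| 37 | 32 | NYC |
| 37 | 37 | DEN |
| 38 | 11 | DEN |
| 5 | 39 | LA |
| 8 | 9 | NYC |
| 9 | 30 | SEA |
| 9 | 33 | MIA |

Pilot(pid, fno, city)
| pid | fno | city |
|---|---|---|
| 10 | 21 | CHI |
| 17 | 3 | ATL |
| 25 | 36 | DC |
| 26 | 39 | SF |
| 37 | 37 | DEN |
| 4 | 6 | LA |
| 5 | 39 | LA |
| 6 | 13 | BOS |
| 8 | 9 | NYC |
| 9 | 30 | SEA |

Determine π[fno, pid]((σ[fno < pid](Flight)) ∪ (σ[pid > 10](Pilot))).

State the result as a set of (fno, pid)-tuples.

Filtering on fno < pid leaves {(25, 11, LA), (26, 8, SF), (37, 32, NYC), (38, 11, DEN)}.
Filtering on pid > 10 leaves {(17, 3, ATL), (25, 36, DC), (26, 39, SF), (37, 37, DEN)}.
Set union of the two operands is {(17, 3, ATL), (25, 11, LA), (25, 36, DC), (26, 39, SF), (26, 8, SF), (37, 32, NYC), (37, 37, DEN), (38, 11, DEN)}.
Projecting to fno, pid: {(11, 25), (11, 38), (3, 17), (32, 37), (36, 25), (37, 37), (39, 26), (8, 26)}

{(11, 25), (11, 38), (3, 17), (32, 37), (36, 25), (37, 37), (39, 26), (8, 26)}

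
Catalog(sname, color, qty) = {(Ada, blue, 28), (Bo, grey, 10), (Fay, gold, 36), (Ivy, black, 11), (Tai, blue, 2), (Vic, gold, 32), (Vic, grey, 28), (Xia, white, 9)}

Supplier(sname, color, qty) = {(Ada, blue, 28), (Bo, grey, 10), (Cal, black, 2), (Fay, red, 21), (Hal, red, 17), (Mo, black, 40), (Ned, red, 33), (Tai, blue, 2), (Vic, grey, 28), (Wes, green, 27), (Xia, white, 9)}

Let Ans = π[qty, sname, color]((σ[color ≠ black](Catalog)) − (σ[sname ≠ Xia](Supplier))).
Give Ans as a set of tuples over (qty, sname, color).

{(32, Vic, gold), (36, Fay, gold), (9, Xia, white)}

Selection color ≠ black: {(Ada, blue, 28), (Bo, grey, 10), (Fay, gold, 36), (Tai, blue, 2), (Vic, gold, 32), (Vic, grey, 28), (Xia, white, 9)}
Selection sname ≠ Xia: {(Ada, blue, 28), (Bo, grey, 10), (Cal, black, 2), (Fay, red, 21), (Hal, red, 17), (Mo, black, 40), (Ned, red, 33), (Tai, blue, 2), (Vic, grey, 28), (Wes, green, 27)}
Set difference of the two operands is {(Fay, gold, 36), (Vic, gold, 32), (Xia, white, 9)}.
π[qty, sname, color]: project onto (qty, sname, color) → {(32, Vic, gold), (36, Fay, gold), (9, Xia, white)}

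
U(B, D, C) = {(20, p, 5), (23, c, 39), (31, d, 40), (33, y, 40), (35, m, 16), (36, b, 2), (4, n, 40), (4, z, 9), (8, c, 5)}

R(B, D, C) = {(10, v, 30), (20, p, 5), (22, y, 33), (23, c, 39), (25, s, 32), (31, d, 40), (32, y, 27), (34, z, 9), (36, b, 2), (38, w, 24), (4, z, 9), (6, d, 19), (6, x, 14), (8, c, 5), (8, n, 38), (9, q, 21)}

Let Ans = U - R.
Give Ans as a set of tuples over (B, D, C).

{(33, y, 40), (35, m, 16), (4, n, 40)}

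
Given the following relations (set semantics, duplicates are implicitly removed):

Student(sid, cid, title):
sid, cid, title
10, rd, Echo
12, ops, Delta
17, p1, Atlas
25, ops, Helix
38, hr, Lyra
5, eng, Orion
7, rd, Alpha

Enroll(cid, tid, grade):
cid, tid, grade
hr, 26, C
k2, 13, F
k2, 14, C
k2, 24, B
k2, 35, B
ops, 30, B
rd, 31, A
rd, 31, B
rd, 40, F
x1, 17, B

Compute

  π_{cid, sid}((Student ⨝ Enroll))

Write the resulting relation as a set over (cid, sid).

{(hr, 38), (ops, 12), (ops, 25), (rd, 10), (rd, 7)}

Student ⋈ Enroll (natural join on cid): {(10, rd, Echo, 31, A), (10, rd, Echo, 31, B), (10, rd, Echo, 40, F), (12, ops, Delta, 30, B), (25, ops, Helix, 30, B), (38, hr, Lyra, 26, C), (7, rd, Alpha, 31, A), (7, rd, Alpha, 31, B), (7, rd, Alpha, 40, F)}
π_{cid, sid} gives {(hr, 38), (ops, 12), (ops, 25), (rd, 10), (rd, 7)} (4 duplicate(s) eliminated).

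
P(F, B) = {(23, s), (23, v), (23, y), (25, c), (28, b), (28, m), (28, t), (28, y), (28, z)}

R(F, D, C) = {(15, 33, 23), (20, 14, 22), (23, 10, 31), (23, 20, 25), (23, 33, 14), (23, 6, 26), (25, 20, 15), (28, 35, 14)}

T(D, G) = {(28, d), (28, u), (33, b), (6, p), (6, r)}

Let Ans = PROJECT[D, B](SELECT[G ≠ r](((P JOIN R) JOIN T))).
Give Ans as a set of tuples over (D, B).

P ⋈ R (natural join on F): {(23, s, 10, 31), (23, s, 20, 25), (23, s, 33, 14), (23, s, 6, 26), (23, v, 10, 31), (23, v, 20, 25), (23, v, 33, 14), (23, v, 6, 26), (23, y, 10, 31), (23, y, 20, 25), (23, y, 33, 14), (23, y, 6, 26), (25, c, 20, 15), (28, b, 35, 14), (28, m, 35, 14), (28, t, 35, 14), (28, y, 35, 14), (28, z, 35, 14)}
(P JOIN R) ⋈ T (natural join on D): {(23, s, 33, 14, b), (23, s, 6, 26, p), (23, s, 6, 26, r), (23, v, 33, 14, b), (23, v, 6, 26, p), (23, v, 6, 26, r), (23, y, 33, 14, b), (23, y, 6, 26, p), (23, y, 6, 26, r)}
σ[G ≠ r]: keep tuples satisfying G ≠ r → {(23, s, 33, 14, b), (23, s, 6, 26, p), (23, v, 33, 14, b), (23, v, 6, 26, p), (23, y, 33, 14, b), (23, y, 6, 26, p)}
Projecting to D, B: {(33, s), (33, v), (33, y), (6, s), (6, v), (6, y)}

{(33, s), (33, v), (33, y), (6, s), (6, v), (6, y)}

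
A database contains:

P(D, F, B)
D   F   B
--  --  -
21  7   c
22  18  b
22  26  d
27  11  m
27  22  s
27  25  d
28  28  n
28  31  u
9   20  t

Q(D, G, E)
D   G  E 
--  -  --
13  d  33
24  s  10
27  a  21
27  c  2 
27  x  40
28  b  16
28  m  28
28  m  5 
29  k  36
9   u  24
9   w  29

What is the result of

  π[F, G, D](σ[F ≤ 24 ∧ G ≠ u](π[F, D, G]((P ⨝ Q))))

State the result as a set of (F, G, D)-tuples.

P ⋈ Q (natural join on D): {(27, 11, m, a, 21), (27, 11, m, c, 2), (27, 11, m, x, 40), (27, 22, s, a, 21), (27, 22, s, c, 2), (27, 22, s, x, 40), (27, 25, d, a, 21), (27, 25, d, c, 2), (27, 25, d, x, 40), (28, 28, n, b, 16), (28, 28, n, m, 28), (28, 28, n, m, 5), (28, 31, u, b, 16), (28, 31, u, m, 28), (28, 31, u, m, 5), (9, 20, t, u, 24), (9, 20, t, w, 29)}
π_{F, D, G} gives {(11, 27, a), (11, 27, c), (11, 27, x), (20, 9, u), (20, 9, w), (22, 27, a), (22, 27, c), (22, 27, x), (25, 27, a), (25, 27, c), (25, 27, x), (28, 28, b), (28, 28, m), (31, 28, b), (31, 28, m)} (2 duplicate(s) eliminated).
Selection F ≤ 24 ∧ G ≠ u: {(11, 27, a), (11, 27, c), (11, 27, x), (20, 9, w), (22, 27, a), (22, 27, c), (22, 27, x)}
π_{F, G, D} gives {(11, a, 27), (11, c, 27), (11, x, 27), (20, w, 9), (22, a, 27), (22, c, 27), (22, x, 27)}.

{(11, a, 27), (11, c, 27), (11, x, 27), (20, w, 9), (22, a, 27), (22, c, 27), (22, x, 27)}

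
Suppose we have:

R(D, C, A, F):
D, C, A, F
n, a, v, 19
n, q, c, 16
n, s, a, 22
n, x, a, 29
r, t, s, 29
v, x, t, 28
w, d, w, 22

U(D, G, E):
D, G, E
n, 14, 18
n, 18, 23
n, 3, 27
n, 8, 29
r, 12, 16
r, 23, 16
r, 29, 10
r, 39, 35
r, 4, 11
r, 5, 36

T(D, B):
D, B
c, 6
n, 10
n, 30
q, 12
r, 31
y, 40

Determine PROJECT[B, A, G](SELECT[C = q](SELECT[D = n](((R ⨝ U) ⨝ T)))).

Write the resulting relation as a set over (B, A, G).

Joining R and U on D yields {(n, a, v, 19, 14, 18), (n, a, v, 19, 18, 23), (n, a, v, 19, 3, 27), (n, a, v, 19, 8, 29), (n, q, c, 16, 14, 18), (n, q, c, 16, 18, 23), (n, q, c, 16, 3, 27), (n, q, c, 16, 8, 29), (n, s, a, 22, 14, 18), (n, s, a, 22, 18, 23), (n, s, a, 22, 3, 27), (n, s, a, 22, 8, 29), (n, x, a, 29, 14, 18), (n, x, a, 29, 18, 23), (n, x, a, 29, 3, 27), (n, x, a, 29, 8, 29), (r, t, s, 29, 12, 16), (r, t, s, 29, 23, 16), (r, t, s, 29, 29, 10), (r, t, s, 29, 39, 35), (r, t, s, 29, 4, 11), (r, t, s, 29, 5, 36)}.
Joining (R ⨝ U) and T on D yields {(n, a, v, 19, 14, 18, 10), (n, a, v, 19, 14, 18, 30), (n, a, v, 19, 18, 23, 10), (n, a, v, 19, 18, 23, 30), (n, a, v, 19, 3, 27, 10), (n, a, v, 19, 3, 27, 30), (n, a, v, 19, 8, 29, 10), (n, a, v, 19, 8, 29, 30), (n, q, c, 16, 14, 18, 10), (n, q, c, 16, 14, 18, 30), (n, q, c, 16, 18, 23, 10), (n, q, c, 16, 18, 23, 30), (n, q, c, 16, 3, 27, 10), (n, q, c, 16, 3, 27, 30), (n, q, c, 16, 8, 29, 10), (n, q, c, 16, 8, 29, 30), (n, s, a, 22, 14, 18, 10), (n, s, a, 22, 14, 18, 30), (n, s, a, 22, 18, 23, 10), (n, s, a, 22, 18, 23, 30), (n, s, a, 22, 3, 27, 10), (n, s, a, 22, 3, 27, 30), (n, s, a, 22, 8, 29, 10), (n, s, a, 22, 8, 29, 30), (n, x, a, 29, 14, 18, 10), (n, x, a, 29, 14, 18, 30), (n, x, a, 29, 18, 23, 10), (n, x, a, 29, 18, 23, 30), (n, x, a, 29, 3, 27, 10), (n, x, a, 29, 3, 27, 30), (n, x, a, 29, 8, 29, 10), (n, x, a, 29, 8, 29, 30), (r, t, s, 29, 12, 16, 31), (r, t, s, 29, 23, 16, 31), (r, t, s, 29, 29, 10, 31), (r, t, s, 29, 39, 35, 31), (r, t, s, 29, 4, 11, 31), (r, t, s, 29, 5, 36, 31)}.
Selection D = n: {(n, a, v, 19, 14, 18, 10), (n, a, v, 19, 14, 18, 30), (n, a, v, 19, 18, 23, 10), (n, a, v, 19, 18, 23, 30), (n, a, v, 19, 3, 27, 10), (n, a, v, 19, 3, 27, 30), (n, a, v, 19, 8, 29, 10), (n, a, v, 19, 8, 29, 30), (n, q, c, 16, 14, 18, 10), (n, q, c, 16, 14, 18, 30), (n, q, c, 16, 18, 23, 10), (n, q, c, 16, 18, 23, 30), (n, q, c, 16, 3, 27, 10), (n, q, c, 16, 3, 27, 30), (n, q, c, 16, 8, 29, 10), (n, q, c, 16, 8, 29, 30), (n, s, a, 22, 14, 18, 10), (n, s, a, 22, 14, 18, 30), (n, s, a, 22, 18, 23, 10), (n, s, a, 22, 18, 23, 30), (n, s, a, 22, 3, 27, 10), (n, s, a, 22, 3, 27, 30), (n, s, a, 22, 8, 29, 10), (n, s, a, 22, 8, 29, 30), (n, x, a, 29, 14, 18, 10), (n, x, a, 29, 14, 18, 30), (n, x, a, 29, 18, 23, 10), (n, x, a, 29, 18, 23, 30), (n, x, a, 29, 3, 27, 10), (n, x, a, 29, 3, 27, 30), (n, x, a, 29, 8, 29, 10), (n, x, a, 29, 8, 29, 30)}
Selection C = q: {(n, q, c, 16, 14, 18, 10), (n, q, c, 16, 14, 18, 30), (n, q, c, 16, 18, 23, 10), (n, q, c, 16, 18, 23, 30), (n, q, c, 16, 3, 27, 10), (n, q, c, 16, 3, 27, 30), (n, q, c, 16, 8, 29, 10), (n, q, c, 16, 8, 29, 30)}
π[B, A, G]: project onto (B, A, G) → {(10, c, 14), (10, c, 18), (10, c, 3), (10, c, 8), (30, c, 14), (30, c, 18), (30, c, 3), (30, c, 8)}

{(10, c, 14), (10, c, 18), (10, c, 3), (10, c, 8), (30, c, 14), (30, c, 18), (30, c, 3), (30, c, 8)}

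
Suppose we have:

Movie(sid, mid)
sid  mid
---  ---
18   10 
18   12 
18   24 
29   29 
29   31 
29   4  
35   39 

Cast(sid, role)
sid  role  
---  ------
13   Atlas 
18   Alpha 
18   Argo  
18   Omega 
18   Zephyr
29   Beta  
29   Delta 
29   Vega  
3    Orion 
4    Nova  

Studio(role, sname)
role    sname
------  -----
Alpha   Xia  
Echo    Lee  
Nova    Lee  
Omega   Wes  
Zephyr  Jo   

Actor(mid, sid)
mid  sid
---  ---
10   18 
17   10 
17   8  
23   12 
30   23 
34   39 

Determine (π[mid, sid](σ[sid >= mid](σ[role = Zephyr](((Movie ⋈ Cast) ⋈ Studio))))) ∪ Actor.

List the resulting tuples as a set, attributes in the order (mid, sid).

{(10, 18), (12, 18), (17, 10), (17, 8), (23, 12), (30, 23), (34, 39)}

Movie ⋈ Cast (natural join on sid): {(18, 10, Alpha), (18, 10, Argo), (18, 10, Omega), (18, 10, Zephyr), (18, 12, Alpha), (18, 12, Argo), (18, 12, Omega), (18, 12, Zephyr), (18, 24, Alpha), (18, 24, Argo), (18, 24, Omega), (18, 24, Zephyr), (29, 29, Beta), (29, 29, Delta), (29, 29, Vega), (29, 31, Beta), (29, 31, Delta), (29, 31, Vega), (29, 4, Beta), (29, 4, Delta), (29, 4, Vega)}
(Movie ⋈ Cast) ⋈ Studio (natural join on role): {(18, 10, Alpha, Xia), (18, 10, Omega, Wes), (18, 10, Zephyr, Jo), (18, 12, Alpha, Xia), (18, 12, Omega, Wes), (18, 12, Zephyr, Jo), (18, 24, Alpha, Xia), (18, 24, Omega, Wes), (18, 24, Zephyr, Jo)}
Filtering on role = Zephyr leaves {(18, 10, Zephyr, Jo), (18, 12, Zephyr, Jo), (18, 24, Zephyr, Jo)}.
Filtering on sid >= mid leaves {(18, 10, Zephyr, Jo), (18, 12, Zephyr, Jo)}.
π[mid, sid]: project onto (mid, sid) → {(10, 18), (12, 18)}
Set union of the two operands is {(10, 18), (12, 18), (17, 10), (17, 8), (23, 12), (30, 23), (34, 39)}.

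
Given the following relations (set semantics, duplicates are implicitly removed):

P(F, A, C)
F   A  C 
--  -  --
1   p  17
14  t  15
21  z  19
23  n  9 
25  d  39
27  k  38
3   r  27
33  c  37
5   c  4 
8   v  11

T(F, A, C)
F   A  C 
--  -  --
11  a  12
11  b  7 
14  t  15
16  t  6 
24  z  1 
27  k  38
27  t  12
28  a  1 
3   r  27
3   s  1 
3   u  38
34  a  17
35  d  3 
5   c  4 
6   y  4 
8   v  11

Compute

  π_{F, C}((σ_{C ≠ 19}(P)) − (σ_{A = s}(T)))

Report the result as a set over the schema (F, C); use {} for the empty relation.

{(1, 17), (14, 15), (23, 9), (25, 39), (27, 38), (3, 27), (33, 37), (5, 4), (8, 11)}

Selection C ≠ 19: {(1, p, 17), (14, t, 15), (23, n, 9), (25, d, 39), (27, k, 38), (3, r, 27), (33, c, 37), (5, c, 4), (8, v, 11)}
Selection A = s: {(3, s, 1)}
Taking the difference: {(1, p, 17), (14, t, 15), (23, n, 9), (25, d, 39), (27, k, 38), (3, r, 27), (33, c, 37), (5, c, 4), (8, v, 11)}
Projecting to F, C: {(1, 17), (14, 15), (23, 9), (25, 39), (27, 38), (3, 27), (33, 37), (5, 4), (8, 11)}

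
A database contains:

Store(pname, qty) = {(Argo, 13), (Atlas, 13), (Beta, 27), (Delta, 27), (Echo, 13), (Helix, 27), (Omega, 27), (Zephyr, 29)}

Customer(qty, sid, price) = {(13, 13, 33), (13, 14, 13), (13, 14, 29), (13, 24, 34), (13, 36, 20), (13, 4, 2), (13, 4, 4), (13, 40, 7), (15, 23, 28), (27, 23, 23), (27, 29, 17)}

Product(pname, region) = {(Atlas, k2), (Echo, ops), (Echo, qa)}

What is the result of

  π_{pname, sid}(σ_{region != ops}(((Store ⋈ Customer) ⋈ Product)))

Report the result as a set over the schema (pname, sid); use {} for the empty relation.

{(Atlas, 13), (Atlas, 14), (Atlas, 24), (Atlas, 36), (Atlas, 4), (Atlas, 40), (Echo, 13), (Echo, 14), (Echo, 24), (Echo, 36), (Echo, 4), (Echo, 40)}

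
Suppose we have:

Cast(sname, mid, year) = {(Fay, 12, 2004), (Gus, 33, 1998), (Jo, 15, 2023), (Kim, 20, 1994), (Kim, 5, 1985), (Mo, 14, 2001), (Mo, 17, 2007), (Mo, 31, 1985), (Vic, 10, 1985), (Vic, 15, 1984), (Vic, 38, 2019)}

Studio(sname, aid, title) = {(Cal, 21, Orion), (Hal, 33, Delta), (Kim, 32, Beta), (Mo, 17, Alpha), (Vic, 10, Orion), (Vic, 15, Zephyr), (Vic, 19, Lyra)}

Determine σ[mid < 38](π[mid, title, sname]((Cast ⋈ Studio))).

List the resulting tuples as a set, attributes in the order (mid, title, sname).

{(10, Lyra, Vic), (10, Orion, Vic), (10, Zephyr, Vic), (14, Alpha, Mo), (15, Lyra, Vic), (15, Orion, Vic), (15, Zephyr, Vic), (17, Alpha, Mo), (20, Beta, Kim), (31, Alpha, Mo), (5, Beta, Kim)}

Cast ⋈ Studio (natural join on sname): {(Kim, 20, 1994, 32, Beta), (Kim, 5, 1985, 32, Beta), (Mo, 14, 2001, 17, Alpha), (Mo, 17, 2007, 17, Alpha), (Mo, 31, 1985, 17, Alpha), (Vic, 10, 1985, 10, Orion), (Vic, 10, 1985, 15, Zephyr), (Vic, 10, 1985, 19, Lyra), (Vic, 15, 1984, 10, Orion), (Vic, 15, 1984, 15, Zephyr), (Vic, 15, 1984, 19, Lyra), (Vic, 38, 2019, 10, Orion), (Vic, 38, 2019, 15, Zephyr), (Vic, 38, 2019, 19, Lyra)}
π_{mid, title, sname} gives {(10, Lyra, Vic), (10, Orion, Vic), (10, Zephyr, Vic), (14, Alpha, Mo), (15, Lyra, Vic), (15, Orion, Vic), (15, Zephyr, Vic), (17, Alpha, Mo), (20, Beta, Kim), (31, Alpha, Mo), (38, Lyra, Vic), (38, Orion, Vic), (38, Zephyr, Vic), (5, Beta, Kim)}.
σ[mid < 38]: keep tuples satisfying mid < 38 → {(10, Lyra, Vic), (10, Orion, Vic), (10, Zephyr, Vic), (14, Alpha, Mo), (15, Lyra, Vic), (15, Orion, Vic), (15, Zephyr, Vic), (17, Alpha, Mo), (20, Beta, Kim), (31, Alpha, Mo), (5, Beta, Kim)}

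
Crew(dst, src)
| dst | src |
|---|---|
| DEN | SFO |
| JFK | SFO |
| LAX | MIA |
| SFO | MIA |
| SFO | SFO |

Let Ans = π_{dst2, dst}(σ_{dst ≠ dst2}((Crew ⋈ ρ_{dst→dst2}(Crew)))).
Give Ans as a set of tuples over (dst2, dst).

ρ[dst→dst2]: schema becomes (dst2, src); tuples unchanged.
Crew ⋈ ρ_{dst→dst2}(Crew) (natural join on src): {(DEN, SFO, DEN), (DEN, SFO, JFK), (DEN, SFO, SFO), (JFK, SFO, DEN), (JFK, SFO, JFK), (JFK, SFO, SFO), (LAX, MIA, LAX), (LAX, MIA, SFO), (SFO, MIA, LAX), (SFO, MIA, SFO), (SFO, SFO, DEN), (SFO, SFO, JFK), (SFO, SFO, SFO)}
σ[dst ≠ dst2]: keep tuples satisfying dst ≠ dst2 → {(DEN, SFO, JFK), (DEN, SFO, SFO), (JFK, SFO, DEN), (JFK, SFO, SFO), (LAX, MIA, SFO), (SFO, MIA, LAX), (SFO, SFO, DEN), (SFO, SFO, JFK)}
Projecting to dst2, dst: {(DEN, JFK), (DEN, SFO), (JFK, DEN), (JFK, SFO), (LAX, SFO), (SFO, DEN), (SFO, JFK), (SFO, LAX)}

{(DEN, JFK), (DEN, SFO), (JFK, DEN), (JFK, SFO), (LAX, SFO), (SFO, DEN), (SFO, JFK), (SFO, LAX)}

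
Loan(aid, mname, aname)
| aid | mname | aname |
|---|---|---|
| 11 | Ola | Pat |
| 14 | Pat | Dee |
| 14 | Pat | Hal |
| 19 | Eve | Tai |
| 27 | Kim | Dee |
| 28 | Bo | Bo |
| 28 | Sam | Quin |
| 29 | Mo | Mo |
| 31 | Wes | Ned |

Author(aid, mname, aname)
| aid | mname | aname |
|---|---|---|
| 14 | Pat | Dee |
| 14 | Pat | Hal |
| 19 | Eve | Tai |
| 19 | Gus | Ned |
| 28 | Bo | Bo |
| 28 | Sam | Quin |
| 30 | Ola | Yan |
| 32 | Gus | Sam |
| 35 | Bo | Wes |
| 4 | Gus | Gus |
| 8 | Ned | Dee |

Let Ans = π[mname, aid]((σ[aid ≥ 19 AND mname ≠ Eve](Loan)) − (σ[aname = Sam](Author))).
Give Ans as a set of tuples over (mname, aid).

Apply σ_{aid ≥ 19 AND mname ≠ Eve}; surviving tuples: {(27, Kim, Dee), (28, Bo, Bo), (28, Sam, Quin), (29, Mo, Mo), (31, Wes, Ned)}
Apply σ_{aname = Sam}; surviving tuples: {(32, Gus, Sam)}
Taking the difference: {(27, Kim, Dee), (28, Bo, Bo), (28, Sam, Quin), (29, Mo, Mo), (31, Wes, Ned)}
π_{mname, aid} gives {(Bo, 28), (Kim, 27), (Mo, 29), (Sam, 28), (Wes, 31)}.

{(Bo, 28), (Kim, 27), (Mo, 29), (Sam, 28), (Wes, 31)}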